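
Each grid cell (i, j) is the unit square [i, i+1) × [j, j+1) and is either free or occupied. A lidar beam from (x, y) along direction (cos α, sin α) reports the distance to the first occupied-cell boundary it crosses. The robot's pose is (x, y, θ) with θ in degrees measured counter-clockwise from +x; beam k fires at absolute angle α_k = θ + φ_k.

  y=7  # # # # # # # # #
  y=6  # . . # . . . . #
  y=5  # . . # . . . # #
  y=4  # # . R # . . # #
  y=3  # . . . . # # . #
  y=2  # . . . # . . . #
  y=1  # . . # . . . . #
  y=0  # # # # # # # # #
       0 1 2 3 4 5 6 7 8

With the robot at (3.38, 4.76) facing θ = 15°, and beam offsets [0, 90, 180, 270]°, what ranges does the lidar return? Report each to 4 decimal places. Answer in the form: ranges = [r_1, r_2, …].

ranges = [0.6419, 0.2485, 1.4287, 2.3955]

beam 1: φ=0°, α=15°
  d=(0.9659,0.2588)  start (3,4)  tX=0.6419 tY=0.9273  stride 1/|dx|=1.0353 1/|dy|=3.8637
    cross x-line → (4,4), t=0.6419 (wall)
  → r_1 = 0.6419
beam 2: φ=90°, α=105°
  d=(-0.2588,0.9659)  start (3,4)  tX=1.4682 tY=0.2485  stride 1/|dx|=3.8637 1/|dy|=1.0353
    cross y-line → (3,5), t=0.2485 (wall)
  → r_2 = 0.2485
beam 3: φ=180°, α=195°
  d=(-0.9659,-0.2588)  start (3,4)  tX=0.3934 tY=2.9364  stride 1/|dx|=1.0353 1/|dy|=3.8637
    cross x-line → (2,4), t=0.3934
    cross x-line → (1,4), t=1.4287 (wall)
  → r_3 = 1.4287
beam 4: φ=270°, α=285°
  d=(0.2588,-0.9659)  start (3,4)  tX=2.3955 tY=0.7868  stride 1/|dx|=3.8637 1/|dy|=1.0353
    cross y-line → (3,3), t=0.7868
    cross y-line → (3,2), t=1.8221
    cross x-line → (4,2), t=2.3955 (wall)
  → r_4 = 2.3955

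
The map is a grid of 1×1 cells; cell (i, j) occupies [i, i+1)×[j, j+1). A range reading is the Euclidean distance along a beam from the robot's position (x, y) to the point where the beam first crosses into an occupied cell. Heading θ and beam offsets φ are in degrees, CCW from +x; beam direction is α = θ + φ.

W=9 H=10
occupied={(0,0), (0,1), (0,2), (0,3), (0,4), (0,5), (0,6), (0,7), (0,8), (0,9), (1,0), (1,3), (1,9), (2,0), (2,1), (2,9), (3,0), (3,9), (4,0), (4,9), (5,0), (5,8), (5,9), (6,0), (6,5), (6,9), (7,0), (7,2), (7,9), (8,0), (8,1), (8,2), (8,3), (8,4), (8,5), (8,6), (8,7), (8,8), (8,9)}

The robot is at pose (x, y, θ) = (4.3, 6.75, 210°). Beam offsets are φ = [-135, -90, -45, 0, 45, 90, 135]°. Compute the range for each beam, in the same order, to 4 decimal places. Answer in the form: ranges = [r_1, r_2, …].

ranges = [2.3294, 2.5981, 3.4164, 3.8105, 5.0228, 5.4000, 3.8305]

beam 1: φ=-135°, α=75°
  cosα=0.2588 sinα=0.9659 | (4,6) | tMaxX 2.7046 tMaxY 0.2588 | tΔX 3.8637 tΔY 1.0353
    t=0.2588 [y] (4,7)
    t=1.2941 [y] (4,8)
    t=2.3294 [y] (4,9) — stop
  → r_1 = 2.3294
beam 2: φ=-90°, α=120°
  cosα=-0.5000 sinα=0.8660 | (4,6) | tMaxX 0.6000 tMaxY 0.2887 | tΔX 2.0000 tΔY 1.1547
    t=0.2887 [y] (4,7)
    t=0.6000 [x] (3,7)
    t=1.4434 [y] (3,8)
    t=2.5981 [y] (3,9) — stop
  → r_2 = 2.5981
beam 3: φ=-45°, α=165°
  cosα=-0.9659 sinα=0.2588 | (4,6) | tMaxX 0.3106 tMaxY 0.9659 | tΔX 1.0353 tΔY 3.8637
    t=0.3106 [x] (3,6)
    t=0.9659 [y] (3,7)
    t=1.3459 [x] (2,7)
    t=2.3811 [x] (1,7)
    t=3.4164 [x] (0,7) — stop
  → r_3 = 3.4164
beam 4: φ=0°, α=210°
  cosα=-0.8660 sinα=-0.5000 | (4,6) | tMaxX 0.3464 tMaxY 1.5000 | tΔX 1.1547 tΔY 2.0000
    t=0.3464 [x] (3,6)
    t=1.5000 [y] (3,5)
    t=1.5011 [x] (2,5)
    t=2.6558 [x] (1,5)
    t=3.5000 [y] (1,4)
    t=3.8105 [x] (0,4) — stop
  → r_4 = 3.8105
beam 5: φ=45°, α=255°
  cosα=-0.2588 sinα=-0.9659 | (4,6) | tMaxX 1.1591 tMaxY 0.7765 | tΔX 3.8637 tΔY 1.0353
    t=0.7765 [y] (4,5)
    t=1.1591 [x] (3,5)
    t=1.8117 [y] (3,4)
    t=2.8470 [y] (3,3)
    t=3.8823 [y] (3,2)
    t=4.9176 [y] (3,1)
    t=5.0228 [x] (2,1) — stop
  → r_5 = 5.0228
beam 6: φ=90°, α=300°
  cosα=0.5000 sinα=-0.8660 | (4,6) | tMaxX 1.4000 tMaxY 0.8660 | tΔX 2.0000 tΔY 1.1547
    t=0.8660 [y] (4,5)
    t=1.4000 [x] (5,5)
    t=2.0207 [y] (5,4)
    t=3.1754 [y] (5,3)
    t=3.4000 [x] (6,3)
    t=4.3301 [y] (6,2)
    t=5.4000 [x] (7,2) — stop
  → r_6 = 5.4000
beam 7: φ=135°, α=345°
  cosα=0.9659 sinα=-0.2588 | (4,6) | tMaxX 0.7247 tMaxY 2.8978 | tΔX 1.0353 tΔY 3.8637
    t=0.7247 [x] (5,6)
    t=1.7600 [x] (6,6)
    t=2.7952 [x] (7,6)
    t=2.8978 [y] (7,5)
    t=3.8305 [x] (8,5) — stop
  → r_7 = 3.8305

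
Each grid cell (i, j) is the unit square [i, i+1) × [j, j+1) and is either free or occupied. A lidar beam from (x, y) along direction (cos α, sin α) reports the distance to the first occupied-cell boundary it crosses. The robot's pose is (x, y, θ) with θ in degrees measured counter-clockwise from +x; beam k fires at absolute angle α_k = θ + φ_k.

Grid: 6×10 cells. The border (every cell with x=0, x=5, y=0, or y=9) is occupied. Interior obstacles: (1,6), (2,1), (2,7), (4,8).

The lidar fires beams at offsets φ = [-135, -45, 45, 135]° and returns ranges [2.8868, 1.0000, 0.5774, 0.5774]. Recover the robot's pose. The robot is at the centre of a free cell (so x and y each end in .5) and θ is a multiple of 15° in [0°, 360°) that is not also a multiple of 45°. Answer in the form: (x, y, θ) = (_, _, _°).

Candidates: 28 free-cell centres × 16 headings = 448 poses. Raycast each; keep the one whose scan matches to 4 dp.
  (4.5, 6.5, 195°): beam 1 = 1.0000 ≠ 2.8868 ✗
  (3.5, 6.5, 75°): beam 1 = 3.0000 ≠ 2.8868 ✗
  (1.5, 3.5, 120°): beam 1 = 3.6235 ≠ 2.8868 ✗
  (4.5, 2.5, 30°): beam 1 = 1.5529 ≠ 2.8868 ✗
  …
  (4.5, 7.5, 345°): r_1=2.8868, r_2=1.0000, r_3=0.5774, r_4=0.5774 — all match ✓
Unique over the lattice → pose = (4.5, 7.5, 345°).

(x, y, θ) = (4.5, 7.5, 345°)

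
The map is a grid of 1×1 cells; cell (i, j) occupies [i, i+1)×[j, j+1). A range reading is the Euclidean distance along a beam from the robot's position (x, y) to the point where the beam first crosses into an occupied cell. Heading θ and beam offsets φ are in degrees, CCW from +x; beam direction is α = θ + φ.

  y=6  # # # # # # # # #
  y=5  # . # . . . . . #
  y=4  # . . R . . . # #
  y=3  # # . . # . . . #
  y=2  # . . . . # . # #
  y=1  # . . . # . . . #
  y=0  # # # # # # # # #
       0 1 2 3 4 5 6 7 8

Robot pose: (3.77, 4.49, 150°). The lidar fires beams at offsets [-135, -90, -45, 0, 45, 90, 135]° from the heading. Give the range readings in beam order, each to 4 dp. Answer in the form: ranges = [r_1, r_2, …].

ranges = [4.3792, 1.7436, 1.5633, 1.0200, 1.8932, 4.0299, 0.8887]

beam 1: φ=-135°, α=15°
  dir = (cos 15°, sin 15°) = (0.9659, 0.2588); from cell (3,4)
  next x-line at t=0.2381, next y-line at t=1.9705; Δt_x=1.0353, Δt_y=3.8637
    x: enter (4,4) at t=0.2381
    x: enter (5,4) at t=1.2734
    y: enter (5,5) at t=1.9705
    x: enter (6,5) at t=2.3087
    x: enter (7,5) at t=3.3439
    x: enter (8,5) at t=4.3792 ← occupied
  → r_1 = 4.3792
beam 2: φ=-90°, α=60°
  dir = (cos 60°, sin 60°) = (0.5000, 0.8660); from cell (3,4)
  next x-line at t=0.4600, next y-line at t=0.5889; Δt_x=2.0000, Δt_y=1.1547
    x: enter (4,4) at t=0.4600
    y: enter (4,5) at t=0.5889
    y: enter (4,6) at t=1.7436 ← occupied
  → r_2 = 1.7436
beam 3: φ=-45°, α=105°
  dir = (cos 105°, sin 105°) = (-0.2588, 0.9659); from cell (3,4)
  next x-line at t=2.9751, next y-line at t=0.5280; Δt_x=3.8637, Δt_y=1.0353
    y: enter (3,5) at t=0.5280
    y: enter (3,6) at t=1.5633 ← occupied
  → r_3 = 1.5633
beam 4: φ=0°, α=150°
  dir = (cos 150°, sin 150°) = (-0.8660, 0.5000); from cell (3,4)
  next x-line at t=0.8891, next y-line at t=1.0200; Δt_x=1.1547, Δt_y=2.0000
    x: enter (2,4) at t=0.8891
    y: enter (2,5) at t=1.0200 ← occupied
  → r_4 = 1.0200
beam 5: φ=45°, α=195°
  dir = (cos 195°, sin 195°) = (-0.9659, -0.2588); from cell (3,4)
  next x-line at t=0.7972, next y-line at t=1.8932; Δt_x=1.0353, Δt_y=3.8637
    x: enter (2,4) at t=0.7972
    x: enter (1,4) at t=1.8324
    y: enter (1,3) at t=1.8932 ← occupied
  → r_5 = 1.8932
beam 6: φ=90°, α=240°
  dir = (cos 240°, sin 240°) = (-0.5000, -0.8660); from cell (3,4)
  next x-line at t=1.5400, next y-line at t=0.5658; Δt_x=2.0000, Δt_y=1.1547
    y: enter (3,3) at t=0.5658
    x: enter (2,3) at t=1.5400
    y: enter (2,2) at t=1.7205
    y: enter (2,1) at t=2.8752
    x: enter (1,1) at t=3.5400
    y: enter (1,0) at t=4.0299 ← occupied
  → r_6 = 4.0299
beam 7: φ=135°, α=285°
  dir = (cos 285°, sin 285°) = (0.2588, -0.9659); from cell (3,4)
  next x-line at t=0.8887, next y-line at t=0.5073; Δt_x=3.8637, Δt_y=1.0353
    y: enter (3,3) at t=0.5073
    x: enter (4,3) at t=0.8887 ← occupied
  → r_7 = 0.8887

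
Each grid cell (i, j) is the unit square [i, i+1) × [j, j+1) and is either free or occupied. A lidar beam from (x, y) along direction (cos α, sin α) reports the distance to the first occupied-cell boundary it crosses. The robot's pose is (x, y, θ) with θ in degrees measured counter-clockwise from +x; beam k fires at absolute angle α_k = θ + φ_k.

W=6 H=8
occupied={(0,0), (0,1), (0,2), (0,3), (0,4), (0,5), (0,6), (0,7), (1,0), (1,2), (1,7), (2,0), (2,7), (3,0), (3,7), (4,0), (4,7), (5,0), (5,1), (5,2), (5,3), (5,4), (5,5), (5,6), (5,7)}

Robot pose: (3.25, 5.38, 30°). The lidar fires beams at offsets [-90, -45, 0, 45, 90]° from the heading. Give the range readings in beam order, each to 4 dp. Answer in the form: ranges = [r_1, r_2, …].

ranges = [3.5000, 1.8117, 2.0207, 1.6771, 1.8706]

beam 1: φ=-90°, α=300°
  dir = (cos 300°, sin 300°) = (0.5000, -0.8660); from cell (3,5)
  next x-line at t=1.5000, next y-line at t=0.4388; Δt_x=2.0000, Δt_y=1.1547
    y: enter (3,4) at t=0.4388
    x: enter (4,4) at t=1.5000
    y: enter (4,3) at t=1.5935
    y: enter (4,2) at t=2.7482
    x: enter (5,2) at t=3.5000 ← occupied
  → r_1 = 3.5000
beam 2: φ=-45°, α=345°
  dir = (cos 345°, sin 345°) = (0.9659, -0.2588); from cell (3,5)
  next x-line at t=0.7765, next y-line at t=1.4682; Δt_x=1.0353, Δt_y=3.8637
    x: enter (4,5) at t=0.7765
    y: enter (4,4) at t=1.4682
    x: enter (5,4) at t=1.8117 ← occupied
  → r_2 = 1.8117
beam 3: φ=0°, α=30°
  dir = (cos 30°, sin 30°) = (0.8660, 0.5000); from cell (3,5)
  next x-line at t=0.8660, next y-line at t=1.2400; Δt_x=1.1547, Δt_y=2.0000
    x: enter (4,5) at t=0.8660
    y: enter (4,6) at t=1.2400
    x: enter (5,6) at t=2.0207 ← occupied
  → r_3 = 2.0207
beam 4: φ=45°, α=75°
  dir = (cos 75°, sin 75°) = (0.2588, 0.9659); from cell (3,5)
  next x-line at t=2.8978, next y-line at t=0.6419; Δt_x=3.8637, Δt_y=1.0353
    y: enter (3,6) at t=0.6419
    y: enter (3,7) at t=1.6771 ← occupied
  → r_4 = 1.6771
beam 5: φ=90°, α=120°
  dir = (cos 120°, sin 120°) = (-0.5000, 0.8660); from cell (3,5)
  next x-line at t=0.5000, next y-line at t=0.7159; Δt_x=2.0000, Δt_y=1.1547
    x: enter (2,5) at t=0.5000
    y: enter (2,6) at t=0.7159
    y: enter (2,7) at t=1.8706 ← occupied
  → r_5 = 1.8706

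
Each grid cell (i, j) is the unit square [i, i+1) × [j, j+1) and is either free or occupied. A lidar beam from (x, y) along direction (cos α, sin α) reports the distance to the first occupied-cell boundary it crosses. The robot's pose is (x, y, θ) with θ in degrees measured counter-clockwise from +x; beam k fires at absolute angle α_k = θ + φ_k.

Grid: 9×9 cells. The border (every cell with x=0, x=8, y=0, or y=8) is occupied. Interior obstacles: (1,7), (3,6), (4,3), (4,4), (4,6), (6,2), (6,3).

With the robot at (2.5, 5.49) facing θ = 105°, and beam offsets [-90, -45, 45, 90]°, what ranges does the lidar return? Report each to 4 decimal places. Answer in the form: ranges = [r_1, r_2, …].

ranges = [1.9705, 1.0000, 1.7321, 1.5529]

beam 1: φ=-90°, α=15°
  d=(0.9659,0.2588)  start (2,5)  tX=0.5176 tY=1.9705  stride 1/|dx|=1.0353 1/|dy|=3.8637
    cross x-line → (3,5), t=0.5176
    cross x-line → (4,5), t=1.5529
    cross y-line → (4,6), t=1.9705 (wall)
  → r_1 = 1.9705
beam 2: φ=-45°, α=60°
  d=(0.5000,0.8660)  start (2,5)  tX=1.0000 tY=0.5889  stride 1/|dx|=2.0000 1/|dy|=1.1547
    cross y-line → (2,6), t=0.5889
    cross x-line → (3,6), t=1.0000 (wall)
  → r_2 = 1.0000
beam 3: φ=45°, α=150°
  d=(-0.8660,0.5000)  start (2,5)  tX=0.5774 tY=1.0200  stride 1/|dx|=1.1547 1/|dy|=2.0000
    cross x-line → (1,5), t=0.5774
    cross y-line → (1,6), t=1.0200
    cross x-line → (0,6), t=1.7321 (wall)
  → r_3 = 1.7321
beam 4: φ=90°, α=195°
  d=(-0.9659,-0.2588)  start (2,5)  tX=0.5176 tY=1.8932  stride 1/|dx|=1.0353 1/|dy|=3.8637
    cross x-line → (1,5), t=0.5176
    cross x-line → (0,5), t=1.5529 (wall)
  → r_4 = 1.5529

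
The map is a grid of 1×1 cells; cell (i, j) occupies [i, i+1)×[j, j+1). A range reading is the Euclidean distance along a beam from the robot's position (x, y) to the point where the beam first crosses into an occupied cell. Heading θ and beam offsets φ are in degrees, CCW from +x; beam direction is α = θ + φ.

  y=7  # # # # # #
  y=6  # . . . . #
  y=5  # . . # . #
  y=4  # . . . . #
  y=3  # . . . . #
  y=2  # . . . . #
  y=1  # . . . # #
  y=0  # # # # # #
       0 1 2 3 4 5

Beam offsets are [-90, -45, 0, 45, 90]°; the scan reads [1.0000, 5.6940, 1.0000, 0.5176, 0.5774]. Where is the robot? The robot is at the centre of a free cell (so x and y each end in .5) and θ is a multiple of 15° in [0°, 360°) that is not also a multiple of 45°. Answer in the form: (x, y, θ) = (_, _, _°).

(x, y, θ) = (4.5, 6.5, 300°)

Enumerate (i+0.5, j+0.5, θ) over the 22 free cells and 16 admissible headings. For each, cast all 5 beams and compare to the given ranges.
  (2.5, 3.5, 75°): beam 1 = 2.5882 ≠ 1.0000 ✗
  (2.5, 6.5, 330°): beam 1 = 3.0000 ≠ 1.0000 ✗
  (1.5, 1.5, 30°): beam 1 = 0.5774 ≠ 1.0000 ✗
  (4.5, 3.5, 210°): beam 1 = 1.7321 ≠ 1.0000 ✗
  …
  (4.5, 6.5, 300°): r_1=1.0000, r_2=5.6940, r_3=1.0000, r_4=0.5176, r_5=0.5774 — all match ✓
Only this pose fits every beam.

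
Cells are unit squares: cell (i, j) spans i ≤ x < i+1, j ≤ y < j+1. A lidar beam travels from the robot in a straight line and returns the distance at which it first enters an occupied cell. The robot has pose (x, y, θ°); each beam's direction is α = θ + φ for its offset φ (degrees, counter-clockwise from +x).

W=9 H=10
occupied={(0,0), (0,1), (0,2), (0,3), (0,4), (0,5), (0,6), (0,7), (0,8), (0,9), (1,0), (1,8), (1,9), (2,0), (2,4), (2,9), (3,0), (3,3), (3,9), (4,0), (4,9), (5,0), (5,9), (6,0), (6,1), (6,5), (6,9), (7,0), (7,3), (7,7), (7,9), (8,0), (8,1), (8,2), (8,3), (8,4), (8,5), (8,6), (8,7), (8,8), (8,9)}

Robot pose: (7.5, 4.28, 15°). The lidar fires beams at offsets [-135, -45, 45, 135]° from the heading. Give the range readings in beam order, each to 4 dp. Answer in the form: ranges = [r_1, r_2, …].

beam 1: φ=-135°, α=240°
  direction (-0.5000, -0.8660); cell (7,4); t to first gridline: x 1.0000, y 0.3233 (then +2.0000 / +1.1547)
    (7,3) via y @ 0.3233  # hit
  → r_1 = 0.3233
beam 2: φ=-45°, α=330°
  direction (0.8660, -0.5000); cell (7,4); t to first gridline: x 0.5774, y 0.5600 (then +1.1547 / +2.0000)
    (7,3) via y @ 0.5600  # hit
  → r_2 = 0.5600
beam 3: φ=45°, α=60°
  direction (0.5000, 0.8660); cell (7,4); t to first gridline: x 1.0000, y 0.8314 (then +2.0000 / +1.1547)
    (7,5) via y @ 0.8314
    (8,5) via x @ 1.0000  # hit
  → r_3 = 1.0000
beam 4: φ=135°, α=150°
  direction (-0.8660, 0.5000); cell (7,4); t to first gridline: x 0.5774, y 1.4400 (then +1.1547 / +2.0000)
    (6,4) via x @ 0.5774
    (6,5) via y @ 1.4400  # hit
  → r_4 = 1.4400

ranges = [0.3233, 0.5600, 1.0000, 1.4400]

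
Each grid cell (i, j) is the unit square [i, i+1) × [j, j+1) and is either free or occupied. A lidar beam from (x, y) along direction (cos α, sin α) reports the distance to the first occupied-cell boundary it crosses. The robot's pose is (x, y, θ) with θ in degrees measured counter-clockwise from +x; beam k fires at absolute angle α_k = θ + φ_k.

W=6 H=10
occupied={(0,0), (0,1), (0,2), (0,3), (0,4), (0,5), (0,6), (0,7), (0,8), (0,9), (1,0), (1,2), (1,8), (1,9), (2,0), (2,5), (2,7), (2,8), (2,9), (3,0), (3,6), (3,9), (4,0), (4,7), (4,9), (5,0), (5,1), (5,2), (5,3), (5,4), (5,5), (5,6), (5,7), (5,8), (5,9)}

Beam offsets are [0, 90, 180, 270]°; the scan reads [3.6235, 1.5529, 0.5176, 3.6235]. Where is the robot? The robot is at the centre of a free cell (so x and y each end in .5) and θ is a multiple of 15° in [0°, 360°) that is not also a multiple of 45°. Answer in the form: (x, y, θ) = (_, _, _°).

(x, y, θ) = (4.5, 2.5, 195°)

Enumerate (i+0.5, j+0.5, θ) over the 25 free cells and 16 admissible headings. For each, cast all 4 beams and compare to the given ranges.
  (1.5, 6.5, 165°): beam 1 = 0.5176 ≠ 3.6235 ✗
  (1.5, 3.5, 30°): beam 1 = 4.0415 ≠ 3.6235 ✗
  (3.5, 2.5, 60°): beam 1 = 3.0000 ≠ 3.6235 ✗
  (1.5, 6.5, 345°): beam 1 = 1.5529 ≠ 3.6235 ✗
  …
  (4.5, 2.5, 195°): r_1=3.6235, r_2=1.5529, r_3=0.5176, r_4=3.6235 — all match ✓
No second candidate reproduces the full scan.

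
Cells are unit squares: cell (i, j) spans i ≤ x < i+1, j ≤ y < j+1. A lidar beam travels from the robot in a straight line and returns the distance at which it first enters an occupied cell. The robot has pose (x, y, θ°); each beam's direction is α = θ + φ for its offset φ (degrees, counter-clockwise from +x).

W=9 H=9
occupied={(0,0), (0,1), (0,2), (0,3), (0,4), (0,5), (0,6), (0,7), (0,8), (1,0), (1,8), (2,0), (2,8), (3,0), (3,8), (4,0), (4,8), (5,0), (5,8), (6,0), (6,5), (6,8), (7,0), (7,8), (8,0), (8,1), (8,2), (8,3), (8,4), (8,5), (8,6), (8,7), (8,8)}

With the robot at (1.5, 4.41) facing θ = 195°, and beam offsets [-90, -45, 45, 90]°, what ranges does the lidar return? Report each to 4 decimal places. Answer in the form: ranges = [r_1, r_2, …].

beam 1: φ=-90°, α=105°
  cosα=-0.2588 sinα=0.9659 | (1,4) | tMaxX 1.9319 tMaxY 0.6108 | tΔX 3.8637 tΔY 1.0353
    t=0.6108 [y] (1,5)
    t=1.6461 [y] (1,6)
    t=1.9319 [x] (0,6) — stop
  → r_1 = 1.9319
beam 2: φ=-45°, α=150°
  cosα=-0.8660 sinα=0.5000 | (1,4) | tMaxX 0.5774 tMaxY 1.1800 | tΔX 1.1547 tΔY 2.0000
    t=0.5774 [x] (0,4) — stop
  → r_2 = 0.5774
beam 3: φ=45°, α=240°
  cosα=-0.5000 sinα=-0.8660 | (1,4) | tMaxX 1.0000 tMaxY 0.4734 | tΔX 2.0000 tΔY 1.1547
    t=0.4734 [y] (1,3)
    t=1.0000 [x] (0,3) — stop
  → r_3 = 1.0000
beam 4: φ=90°, α=285°
  cosα=0.2588 sinα=-0.9659 | (1,4) | tMaxX 1.9319 tMaxY 0.4245 | tΔX 3.8637 tΔY 1.0353
    t=0.4245 [y] (1,3)
    t=1.4597 [y] (1,2)
    t=1.9319 [x] (2,2)
    t=2.4950 [y] (2,1)
    t=3.5303 [y] (2,0) — stop
  → r_4 = 3.5303

ranges = [1.9319, 0.5774, 1.0000, 3.5303]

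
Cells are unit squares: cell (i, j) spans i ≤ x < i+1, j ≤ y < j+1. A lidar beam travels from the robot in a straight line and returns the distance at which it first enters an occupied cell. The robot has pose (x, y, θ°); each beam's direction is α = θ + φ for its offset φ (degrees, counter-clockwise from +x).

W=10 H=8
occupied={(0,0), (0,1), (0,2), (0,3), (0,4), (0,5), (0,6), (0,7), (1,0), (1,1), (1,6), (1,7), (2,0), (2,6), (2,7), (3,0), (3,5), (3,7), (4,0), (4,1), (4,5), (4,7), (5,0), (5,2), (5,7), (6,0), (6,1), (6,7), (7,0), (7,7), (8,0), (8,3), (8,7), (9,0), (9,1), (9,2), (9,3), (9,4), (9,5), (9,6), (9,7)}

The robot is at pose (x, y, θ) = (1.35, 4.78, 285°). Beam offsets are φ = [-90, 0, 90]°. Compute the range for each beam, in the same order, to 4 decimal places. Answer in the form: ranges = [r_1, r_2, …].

beam 1: φ=-90°, α=195°
  cosα=-0.9659 sinα=-0.2588 | (1,4) | tMaxX 0.3623 tMaxY 3.0137 | tΔX 1.0353 tΔY 3.8637
    t=0.3623 [x] (0,4) — stop
  → r_1 = 0.3623
beam 2: φ=0°, α=285°
  cosα=0.2588 sinα=-0.9659 | (1,4) | tMaxX 2.5114 tMaxY 0.8075 | tΔX 3.8637 tΔY 1.0353
    t=0.8075 [y] (1,3)
    t=1.8428 [y] (1,2)
    t=2.5114 [x] (2,2)
    t=2.8781 [y] (2,1)
    t=3.9133 [y] (2,0) — stop
  → r_2 = 3.9133
beam 3: φ=90°, α=15°
  cosα=0.9659 sinα=0.2588 | (1,4) | tMaxX 0.6729 tMaxY 0.8500 | tΔX 1.0353 tΔY 3.8637
    t=0.6729 [x] (2,4)
    t=0.8500 [y] (2,5)
    t=1.7082 [x] (3,5) — stop
  → r_3 = 1.7082

ranges = [0.3623, 3.9133, 1.7082]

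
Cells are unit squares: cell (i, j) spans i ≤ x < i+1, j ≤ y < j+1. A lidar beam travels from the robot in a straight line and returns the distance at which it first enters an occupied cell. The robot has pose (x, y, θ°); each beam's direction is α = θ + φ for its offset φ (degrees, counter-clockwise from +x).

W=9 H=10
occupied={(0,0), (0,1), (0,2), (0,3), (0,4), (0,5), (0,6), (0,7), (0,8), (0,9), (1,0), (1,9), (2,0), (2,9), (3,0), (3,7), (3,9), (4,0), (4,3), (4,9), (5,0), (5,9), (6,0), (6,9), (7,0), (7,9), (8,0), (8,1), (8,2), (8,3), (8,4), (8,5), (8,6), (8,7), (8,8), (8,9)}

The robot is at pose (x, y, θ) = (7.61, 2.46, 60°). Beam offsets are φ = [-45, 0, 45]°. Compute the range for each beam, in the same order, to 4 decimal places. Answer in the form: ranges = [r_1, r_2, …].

ranges = [0.4038, 0.7800, 6.7707]

beam 1: φ=-45°, α=15°
  cosα=0.9659 sinα=0.2588 | (7,2) | tMaxX 0.4038 tMaxY 2.0864 | tΔX 1.0353 tΔY 3.8637
    t=0.4038 [x] (8,2) — stop
  → r_1 = 0.4038
beam 2: φ=0°, α=60°
  cosα=0.5000 sinα=0.8660 | (7,2) | tMaxX 0.7800 tMaxY 0.6235 | tΔX 2.0000 tΔY 1.1547
    t=0.6235 [y] (7,3)
    t=0.7800 [x] (8,3) — stop
  → r_2 = 0.7800
beam 3: φ=45°, α=105°
  cosα=-0.2588 sinα=0.9659 | (7,2) | tMaxX 2.3569 tMaxY 0.5590 | tΔX 3.8637 tΔY 1.0353
    t=0.5590 [y] (7,3)
    t=1.5943 [y] (7,4)
    t=2.3569 [x] (6,4)
    t=2.6296 [y] (6,5)
    t=3.6649 [y] (6,6)
    t=4.7002 [y] (6,7)
    t=5.7354 [y] (6,8)
    t=6.2206 [x] (5,8)
    t=6.7707 [y] (5,9) — stop
  → r_3 = 6.7707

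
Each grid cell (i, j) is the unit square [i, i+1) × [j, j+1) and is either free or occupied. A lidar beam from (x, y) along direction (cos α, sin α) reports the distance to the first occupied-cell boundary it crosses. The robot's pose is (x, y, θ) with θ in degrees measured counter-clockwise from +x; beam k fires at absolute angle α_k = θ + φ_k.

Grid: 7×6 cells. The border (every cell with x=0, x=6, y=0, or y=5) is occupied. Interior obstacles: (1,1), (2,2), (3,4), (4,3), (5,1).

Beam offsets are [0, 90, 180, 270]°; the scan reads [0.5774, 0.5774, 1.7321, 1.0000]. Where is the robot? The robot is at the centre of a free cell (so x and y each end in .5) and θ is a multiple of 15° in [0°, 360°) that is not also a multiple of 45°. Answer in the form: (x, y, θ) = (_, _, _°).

Candidates: 15 free-cell centres × 16 headings = 240 poses. Raycast each; keep the one whose scan matches to 4 dp.
  (4.5, 1.5, 60°): beam 1 = 3.0000 ≠ 0.5774 ✗
  (4.5, 2.5, 300°): beam 1 = 1.0000 ≠ 0.5774 ✗
  (4.5, 1.5, 15°): beam 1 = 0.5176 ≠ 0.5774 ✗
  …
  (1.5, 4.5, 120°): r_1=0.5774, r_2=0.5774, r_3=1.7321, r_4=1.0000 — all match ✓
Unique over the lattice → pose = (1.5, 4.5, 120°).

(x, y, θ) = (1.5, 4.5, 120°)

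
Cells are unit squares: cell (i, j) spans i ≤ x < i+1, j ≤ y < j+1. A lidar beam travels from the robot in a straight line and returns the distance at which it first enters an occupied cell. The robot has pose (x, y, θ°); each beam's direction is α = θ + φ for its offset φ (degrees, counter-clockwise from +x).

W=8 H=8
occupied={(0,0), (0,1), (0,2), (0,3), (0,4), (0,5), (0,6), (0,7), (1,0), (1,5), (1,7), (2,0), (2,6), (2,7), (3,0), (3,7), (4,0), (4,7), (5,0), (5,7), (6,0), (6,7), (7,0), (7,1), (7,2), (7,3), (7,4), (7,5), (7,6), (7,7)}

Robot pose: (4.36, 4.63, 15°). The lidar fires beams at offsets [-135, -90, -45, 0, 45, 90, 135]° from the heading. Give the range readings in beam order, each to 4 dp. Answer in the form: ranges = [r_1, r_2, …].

ranges = [4.1916, 3.7581, 3.0484, 2.7331, 2.7366, 2.4536, 2.7251]

beam 1: φ=-135°, α=240°
  direction (-0.5000, -0.8660); cell (4,4); t to first gridline: x 0.7200, y 0.7275 (then +2.0000 / +1.1547)
    (3,4) via x @ 0.7200
    (3,3) via y @ 0.7275
    (3,2) via y @ 1.8822
    (2,2) via x @ 2.7200
    (2,1) via y @ 3.0369
    (2,0) via y @ 4.1916  # hit
  → r_1 = 4.1916
beam 2: φ=-90°, α=285°
  direction (0.2588, -0.9659); cell (4,4); t to first gridline: x 2.4728, y 0.6522 (then +3.8637 / +1.0353)
    (4,3) via y @ 0.6522
    (4,2) via y @ 1.6875
    (5,2) via x @ 2.4728
    (5,1) via y @ 2.7228
    (5,0) via y @ 3.7581  # hit
  → r_2 = 3.7581
beam 3: φ=-45°, α=330°
  direction (0.8660, -0.5000); cell (4,4); t to first gridline: x 0.7390, y 1.2600 (then +1.1547 / +2.0000)
    (5,4) via x @ 0.7390
    (5,3) via y @ 1.2600
    (6,3) via x @ 1.8937
    (7,3) via x @ 3.0484  # hit
  → r_3 = 3.0484
beam 4: φ=0°, α=15°
  direction (0.9659, 0.2588); cell (4,4); t to first gridline: x 0.6626, y 1.4296 (then +1.0353 / +3.8637)
    (5,4) via x @ 0.6626
    (5,5) via y @ 1.4296
    (6,5) via x @ 1.6979
    (7,5) via x @ 2.7331  # hit
  → r_4 = 2.7331
beam 5: φ=45°, α=60°
  direction (0.5000, 0.8660); cell (4,4); t to first gridline: x 1.2800, y 0.4272 (then +2.0000 / +1.1547)
    (4,5) via y @ 0.4272
    (5,5) via x @ 1.2800
    (5,6) via y @ 1.5819
    (5,7) via y @ 2.7366  # hit
  → r_5 = 2.7366
beam 6: φ=90°, α=105°
  direction (-0.2588, 0.9659); cell (4,4); t to first gridline: x 1.3909, y 0.3831 (then +3.8637 / +1.0353)
    (4,5) via y @ 0.3831
    (3,5) via x @ 1.3909
    (3,6) via y @ 1.4183
    (3,7) via y @ 2.4536  # hit
  → r_6 = 2.4536
beam 7: φ=135°, α=150°
  direction (-0.8660, 0.5000); cell (4,4); t to first gridline: x 0.4157, y 0.7400 (then +1.1547 / +2.0000)
    (3,4) via x @ 0.4157
    (3,5) via y @ 0.7400
    (2,5) via x @ 1.5704
    (1,5) via x @ 2.7251  # hit
  → r_7 = 2.7251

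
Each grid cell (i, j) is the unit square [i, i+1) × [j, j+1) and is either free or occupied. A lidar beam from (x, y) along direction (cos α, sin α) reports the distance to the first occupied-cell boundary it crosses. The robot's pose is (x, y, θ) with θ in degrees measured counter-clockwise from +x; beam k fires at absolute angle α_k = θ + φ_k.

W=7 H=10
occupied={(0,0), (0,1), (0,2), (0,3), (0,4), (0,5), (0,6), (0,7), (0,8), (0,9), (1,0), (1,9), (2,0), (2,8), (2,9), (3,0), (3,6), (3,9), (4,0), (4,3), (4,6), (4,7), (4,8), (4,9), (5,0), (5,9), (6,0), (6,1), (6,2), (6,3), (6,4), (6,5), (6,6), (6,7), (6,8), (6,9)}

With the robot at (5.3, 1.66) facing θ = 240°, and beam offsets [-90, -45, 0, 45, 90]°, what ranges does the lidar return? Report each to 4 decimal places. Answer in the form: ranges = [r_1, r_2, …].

beam 1: φ=-90°, α=150°
  cosα=-0.8660 sinα=0.5000 | (5,1) | tMaxX 0.3464 tMaxY 0.6800 | tΔX 1.1547 tΔY 2.0000
    t=0.3464 [x] (4,1)
    t=0.6800 [y] (4,2)
    t=1.5011 [x] (3,2)
    t=2.6558 [x] (2,2)
    t=2.6800 [y] (2,3)
    t=3.8105 [x] (1,3)
    t=4.6800 [y] (1,4)
    t=4.9652 [x] (0,4) — stop
  → r_1 = 4.9652
beam 2: φ=-45°, α=195°
  cosα=-0.9659 sinα=-0.2588 | (5,1) | tMaxX 0.3106 tMaxY 2.5500 | tΔX 1.0353 tΔY 3.8637
    t=0.3106 [x] (4,1)
    t=1.3459 [x] (3,1)
    t=2.3811 [x] (2,1)
    t=2.5500 [y] (2,0) — stop
  → r_2 = 2.5500
beam 3: φ=0°, α=240°
  cosα=-0.5000 sinα=-0.8660 | (5,1) | tMaxX 0.6000 tMaxY 0.7621 | tΔX 2.0000 tΔY 1.1547
    t=0.6000 [x] (4,1)
    t=0.7621 [y] (4,0) — stop
  → r_3 = 0.7621
beam 4: φ=45°, α=285°
  cosα=0.2588 sinα=-0.9659 | (5,1) | tMaxX 2.7046 tMaxY 0.6833 | tΔX 3.8637 tΔY 1.0353
    t=0.6833 [y] (5,0) — stop
  → r_4 = 0.6833
beam 5: φ=90°, α=330°
  cosα=0.8660 sinα=-0.5000 | (5,1) | tMaxX 0.8083 tMaxY 1.3200 | tΔX 1.1547 tΔY 2.0000
    t=0.8083 [x] (6,1) — stop
  → r_5 = 0.8083

ranges = [4.9652, 2.5500, 0.7621, 0.6833, 0.8083]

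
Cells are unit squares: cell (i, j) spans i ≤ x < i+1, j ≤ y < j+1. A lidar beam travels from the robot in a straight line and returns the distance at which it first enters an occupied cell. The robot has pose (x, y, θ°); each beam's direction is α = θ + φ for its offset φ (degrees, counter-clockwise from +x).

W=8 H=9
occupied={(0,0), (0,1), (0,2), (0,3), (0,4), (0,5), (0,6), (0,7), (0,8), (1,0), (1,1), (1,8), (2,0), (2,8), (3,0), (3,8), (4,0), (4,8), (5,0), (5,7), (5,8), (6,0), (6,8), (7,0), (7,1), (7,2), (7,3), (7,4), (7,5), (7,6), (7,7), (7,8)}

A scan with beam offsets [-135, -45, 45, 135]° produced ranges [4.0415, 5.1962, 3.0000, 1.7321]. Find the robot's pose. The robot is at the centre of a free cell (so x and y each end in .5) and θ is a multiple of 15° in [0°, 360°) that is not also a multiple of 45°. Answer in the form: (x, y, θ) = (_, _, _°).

(x, y, θ) = (2.5, 4.5, 75°)

The pose lattice has 40·16 = 640 candidates. Test each by forward raycasting.
  (4.5, 6.5, 195°): beam 1 = 1.0000 ≠ 4.0415 ✗
  (3.5, 5.5, 300°): beam 1 = 2.5882 ≠ 4.0415 ✗
  (4.5, 7.5, 300°): beam 1 = 1.9319 ≠ 4.0415 ✗
  …
  (2.5, 4.5, 75°): r_1=4.0415, r_2=5.1962, r_3=3.0000, r_4=1.7321 — all match ✓
No second candidate reproduces the full scan.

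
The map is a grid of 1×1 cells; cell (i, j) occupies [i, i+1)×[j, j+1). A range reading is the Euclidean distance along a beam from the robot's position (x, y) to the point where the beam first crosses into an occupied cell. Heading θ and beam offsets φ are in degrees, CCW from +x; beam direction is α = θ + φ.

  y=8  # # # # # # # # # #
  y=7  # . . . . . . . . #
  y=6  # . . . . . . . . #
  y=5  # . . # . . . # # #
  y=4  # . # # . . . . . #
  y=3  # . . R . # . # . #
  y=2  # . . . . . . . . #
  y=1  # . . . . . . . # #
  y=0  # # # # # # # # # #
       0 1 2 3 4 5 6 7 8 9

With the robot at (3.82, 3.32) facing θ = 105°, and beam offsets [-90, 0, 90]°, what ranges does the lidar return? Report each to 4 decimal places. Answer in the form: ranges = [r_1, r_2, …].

beam 1: φ=-90°, α=15°
  d=(0.9659,0.2588)  start (3,3)  tX=0.1863 tY=2.6273  stride 1/|dx|=1.0353 1/|dy|=3.8637
    cross x-line → (4,3), t=0.1863
    cross x-line → (5,3), t=1.2216 (wall)
  → r_1 = 1.2216
beam 2: φ=0°, α=105°
  d=(-0.2588,0.9659)  start (3,3)  tX=3.1682 tY=0.7040  stride 1/|dx|=3.8637 1/|dy|=1.0353
    cross y-line → (3,4), t=0.7040 (wall)
  → r_2 = 0.7040
beam 3: φ=90°, α=195°
  d=(-0.9659,-0.2588)  start (3,3)  tX=0.8489 tY=1.2364  stride 1/|dx|=1.0353 1/|dy|=3.8637
    cross x-line → (2,3), t=0.8489
    cross y-line → (2,2), t=1.2364
    cross x-line → (1,2), t=1.8842
    cross x-line → (0,2), t=2.9195 (wall)
  → r_3 = 2.9195

ranges = [1.2216, 0.7040, 2.9195]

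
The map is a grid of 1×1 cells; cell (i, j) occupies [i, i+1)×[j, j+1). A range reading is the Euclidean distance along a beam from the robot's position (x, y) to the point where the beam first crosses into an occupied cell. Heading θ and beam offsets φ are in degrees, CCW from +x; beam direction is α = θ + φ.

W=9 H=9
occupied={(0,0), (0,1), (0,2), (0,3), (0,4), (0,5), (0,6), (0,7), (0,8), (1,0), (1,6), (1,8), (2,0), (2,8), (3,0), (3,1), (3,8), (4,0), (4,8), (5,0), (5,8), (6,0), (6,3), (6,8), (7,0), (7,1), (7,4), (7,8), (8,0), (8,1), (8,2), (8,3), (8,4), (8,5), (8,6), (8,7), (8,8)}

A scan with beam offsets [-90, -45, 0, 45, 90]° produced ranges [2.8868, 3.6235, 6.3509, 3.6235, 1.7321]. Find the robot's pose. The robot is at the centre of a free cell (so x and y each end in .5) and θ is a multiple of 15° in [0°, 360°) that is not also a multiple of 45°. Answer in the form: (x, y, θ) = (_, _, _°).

(x, y, θ) = (2.5, 4.5, 30°)

Candidates: 44 free-cell centres × 16 headings = 704 poses. Raycast each; keep the one whose scan matches to 4 dp.
  (3.5, 7.5, 300°): beam 1 = 1.7321 ≠ 2.8868 ✗
  (7.5, 7.5, 300°): beam 1 = 7.5056 ≠ 2.8868 ✗
  (2.5, 7.5, 60°): beam 1 = 5.1962 ≠ 2.8868 ✗
  …
  (2.5, 4.5, 30°): r_1=2.8868, r_2=3.6235, r_3=6.3509, r_4=3.6235, r_5=1.7321 — all match ✓
No second candidate reproduces the full scan.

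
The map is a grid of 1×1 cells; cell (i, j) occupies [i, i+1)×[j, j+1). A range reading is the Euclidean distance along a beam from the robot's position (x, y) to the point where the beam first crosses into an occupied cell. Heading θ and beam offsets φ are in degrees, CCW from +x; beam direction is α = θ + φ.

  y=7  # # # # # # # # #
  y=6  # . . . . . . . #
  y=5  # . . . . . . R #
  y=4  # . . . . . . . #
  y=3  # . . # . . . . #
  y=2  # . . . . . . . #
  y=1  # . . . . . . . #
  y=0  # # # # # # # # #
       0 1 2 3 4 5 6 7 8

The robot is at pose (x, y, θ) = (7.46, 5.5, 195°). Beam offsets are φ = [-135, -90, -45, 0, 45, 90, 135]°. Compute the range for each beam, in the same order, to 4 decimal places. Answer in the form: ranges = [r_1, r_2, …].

beam 1: φ=-135°, α=60°
  cosα=0.5000 sinα=0.8660 | (7,5) | tMaxX 1.0800 tMaxY 0.5774 | tΔX 2.0000 tΔY 1.1547
    t=0.5774 [y] (7,6)
    t=1.0800 [x] (8,6) — stop
  → r_1 = 1.0800
beam 2: φ=-90°, α=105°
  cosα=-0.2588 sinα=0.9659 | (7,5) | tMaxX 1.7773 tMaxY 0.5176 | tΔX 3.8637 tΔY 1.0353
    t=0.5176 [y] (7,6)
    t=1.5529 [y] (7,7) — stop
  → r_2 = 1.5529
beam 3: φ=-45°, α=150°
  cosα=-0.8660 sinα=0.5000 | (7,5) | tMaxX 0.5312 tMaxY 1.0000 | tΔX 1.1547 tΔY 2.0000
    t=0.5312 [x] (6,5)
    t=1.0000 [y] (6,6)
    t=1.6859 [x] (5,6)
    t=2.8406 [x] (4,6)
    t=3.0000 [y] (4,7) — stop
  → r_3 = 3.0000
beam 4: φ=0°, α=195°
  cosα=-0.9659 sinα=-0.2588 | (7,5) | tMaxX 0.4762 tMaxY 1.9319 | tΔX 1.0353 tΔY 3.8637
    t=0.4762 [x] (6,5)
    t=1.5115 [x] (5,5)
    t=1.9319 [y] (5,4)
    t=2.5468 [x] (4,4)
    t=3.5821 [x] (3,4)
    t=4.6173 [x] (2,4)
    t=5.6526 [x] (1,4)
    t=5.7956 [y] (1,3)
    t=6.6879 [x] (0,3) — stop
  → r_4 = 6.6879
beam 5: φ=45°, α=240°
  cosα=-0.5000 sinα=-0.8660 | (7,5) | tMaxX 0.9200 tMaxY 0.5774 | tΔX 2.0000 tΔY 1.1547
    t=0.5774 [y] (7,4)
    t=0.9200 [x] (6,4)
    t=1.7321 [y] (6,3)
    t=2.8868 [y] (6,2)
    t=2.9200 [x] (5,2)
    t=4.0415 [y] (5,1)
    t=4.9200 [x] (4,1)
    t=5.1962 [y] (4,0) — stop
  → r_5 = 5.1962
beam 6: φ=90°, α=285°
  cosα=0.2588 sinα=-0.9659 | (7,5) | tMaxX 2.0864 tMaxY 0.5176 | tΔX 3.8637 tΔY 1.0353
    t=0.5176 [y] (7,4)
    t=1.5529 [y] (7,3)
    t=2.0864 [x] (8,3) — stop
  → r_6 = 2.0864
beam 7: φ=135°, α=330°
  cosα=0.8660 sinα=-0.5000 | (7,5) | tMaxX 0.6235 tMaxY 1.0000 | tΔX 1.1547 tΔY 2.0000
    t=0.6235 [x] (8,5) — stop
  → r_7 = 0.6235

ranges = [1.0800, 1.5529, 3.0000, 6.6879, 5.1962, 2.0864, 0.6235]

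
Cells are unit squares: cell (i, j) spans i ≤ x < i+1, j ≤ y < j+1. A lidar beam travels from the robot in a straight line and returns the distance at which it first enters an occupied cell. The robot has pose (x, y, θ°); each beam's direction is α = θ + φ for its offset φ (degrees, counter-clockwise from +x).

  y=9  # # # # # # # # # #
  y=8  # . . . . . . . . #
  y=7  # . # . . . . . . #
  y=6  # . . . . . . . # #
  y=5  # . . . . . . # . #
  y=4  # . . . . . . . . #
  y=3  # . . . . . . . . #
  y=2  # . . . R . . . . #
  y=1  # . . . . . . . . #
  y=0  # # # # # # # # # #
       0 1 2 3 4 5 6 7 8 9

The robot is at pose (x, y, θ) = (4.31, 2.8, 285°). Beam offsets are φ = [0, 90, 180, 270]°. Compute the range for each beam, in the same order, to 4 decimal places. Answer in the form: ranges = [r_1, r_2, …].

beam 1: φ=0°, α=285°
  d=(0.2588,-0.9659)  start (4,2)  tX=2.6660 tY=0.8282  stride 1/|dx|=3.8637 1/|dy|=1.0353
    cross y-line → (4,1), t=0.8282
    cross y-line → (4,0), t=1.8635 (wall)
  → r_1 = 1.8635
beam 2: φ=90°, α=15°
  d=(0.9659,0.2588)  start (4,2)  tX=0.7143 tY=0.7727  stride 1/|dx|=1.0353 1/|dy|=3.8637
    cross x-line → (5,2), t=0.7143
    cross y-line → (5,3), t=0.7727
    cross x-line → (6,3), t=1.7496
    cross x-line → (7,3), t=2.7849
    cross x-line → (8,3), t=3.8202
    cross y-line → (8,4), t=4.6364
    cross x-line → (9,4), t=4.8554 (wall)
  → r_2 = 4.8554
beam 3: φ=180°, α=105°
  d=(-0.2588,0.9659)  start (4,2)  tX=1.1977 tY=0.2071  stride 1/|dx|=3.8637 1/|dy|=1.0353
    cross y-line → (4,3), t=0.2071
    cross x-line → (3,3), t=1.1977
    cross y-line → (3,4), t=1.2423
    cross y-line → (3,5), t=2.2776
    cross y-line → (3,6), t=3.3129
    cross y-line → (3,7), t=4.3482
    cross x-line → (2,7), t=5.0615 (wall)
  → r_3 = 5.0615
beam 4: φ=270°, α=195°
  d=(-0.9659,-0.2588)  start (4,2)  tX=0.3209 tY=3.0910  stride 1/|dx|=1.0353 1/|dy|=3.8637
    cross x-line → (3,2), t=0.3209
    cross x-line → (2,2), t=1.3562
    cross x-line → (1,2), t=2.3915
    cross y-line → (1,1), t=3.0910
    cross x-line → (0,1), t=3.4268 (wall)
  → r_4 = 3.4268

ranges = [1.8635, 4.8554, 5.0615, 3.4268]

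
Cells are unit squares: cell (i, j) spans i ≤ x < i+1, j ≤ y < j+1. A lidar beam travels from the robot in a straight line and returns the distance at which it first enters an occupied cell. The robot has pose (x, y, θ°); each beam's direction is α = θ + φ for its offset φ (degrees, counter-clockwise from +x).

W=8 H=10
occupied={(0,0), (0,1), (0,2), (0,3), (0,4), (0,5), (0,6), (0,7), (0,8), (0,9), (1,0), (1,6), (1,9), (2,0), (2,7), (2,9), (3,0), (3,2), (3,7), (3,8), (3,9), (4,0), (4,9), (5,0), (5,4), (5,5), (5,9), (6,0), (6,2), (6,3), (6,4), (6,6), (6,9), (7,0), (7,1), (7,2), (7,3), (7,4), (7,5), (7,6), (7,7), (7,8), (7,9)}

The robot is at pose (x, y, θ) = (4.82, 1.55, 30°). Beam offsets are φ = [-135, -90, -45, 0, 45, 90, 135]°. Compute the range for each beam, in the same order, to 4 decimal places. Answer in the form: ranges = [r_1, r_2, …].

beam 1: φ=-135°, α=255°
  dir = (cos 255°, sin 255°) = (-0.2588, -0.9659); from cell (4,1)
  next x-line at t=3.1682, next y-line at t=0.5694; Δt_x=3.8637, Δt_y=1.0353
    y: enter (4,0) at t=0.5694 ← occupied
  → r_1 = 0.5694
beam 2: φ=-90°, α=300°
  dir = (cos 300°, sin 300°) = (0.5000, -0.8660); from cell (4,1)
  next x-line at t=0.3600, next y-line at t=0.6351; Δt_x=2.0000, Δt_y=1.1547
    x: enter (5,1) at t=0.3600
    y: enter (5,0) at t=0.6351 ← occupied
  → r_2 = 0.6351
beam 3: φ=-45°, α=345°
  dir = (cos 345°, sin 345°) = (0.9659, -0.2588); from cell (4,1)
  next x-line at t=0.1863, next y-line at t=2.1250; Δt_x=1.0353, Δt_y=3.8637
    x: enter (5,1) at t=0.1863
    x: enter (6,1) at t=1.2216
    y: enter (6,0) at t=2.1250 ← occupied
  → r_3 = 2.1250
beam 4: φ=0°, α=30°
  dir = (cos 30°, sin 30°) = (0.8660, 0.5000); from cell (4,1)
  next x-line at t=0.2078, next y-line at t=0.9000; Δt_x=1.1547, Δt_y=2.0000
    x: enter (5,1) at t=0.2078
    y: enter (5,2) at t=0.9000
    x: enter (6,2) at t=1.3625 ← occupied
  → r_4 = 1.3625
beam 5: φ=45°, α=75°
  dir = (cos 75°, sin 75°) = (0.2588, 0.9659); from cell (4,1)
  next x-line at t=0.6955, next y-line at t=0.4659; Δt_x=3.8637, Δt_y=1.0353
    y: enter (4,2) at t=0.4659
    x: enter (5,2) at t=0.6955
    y: enter (5,3) at t=1.5012
    y: enter (5,4) at t=2.5364 ← occupied
  → r_5 = 2.5364
beam 6: φ=90°, α=120°
  dir = (cos 120°, sin 120°) = (-0.5000, 0.8660); from cell (4,1)
  next x-line at t=1.6400, next y-line at t=0.5196; Δt_x=2.0000, Δt_y=1.1547
    y: enter (4,2) at t=0.5196
    x: enter (3,2) at t=1.6400 ← occupied
  → r_6 = 1.6400
beam 7: φ=135°, α=165°
  dir = (cos 165°, sin 165°) = (-0.9659, 0.2588); from cell (4,1)
  next x-line at t=0.8489, next y-line at t=1.7387; Δt_x=1.0353, Δt_y=3.8637
    x: enter (3,1) at t=0.8489
    y: enter (3,2) at t=1.7387 ← occupied
  → r_7 = 1.7387

ranges = [0.5694, 0.6351, 2.1250, 1.3625, 2.5364, 1.6400, 1.7387]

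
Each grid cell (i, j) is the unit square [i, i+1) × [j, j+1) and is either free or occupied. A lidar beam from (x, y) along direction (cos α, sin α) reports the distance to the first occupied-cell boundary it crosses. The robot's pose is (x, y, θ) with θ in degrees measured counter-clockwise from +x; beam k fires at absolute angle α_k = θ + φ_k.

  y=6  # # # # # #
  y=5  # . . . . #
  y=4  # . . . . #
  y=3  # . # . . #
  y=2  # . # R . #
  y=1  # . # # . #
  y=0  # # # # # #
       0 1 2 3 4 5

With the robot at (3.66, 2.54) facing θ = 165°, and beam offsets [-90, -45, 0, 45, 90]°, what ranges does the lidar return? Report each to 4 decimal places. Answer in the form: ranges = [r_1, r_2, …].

beam 1: φ=-90°, α=75°
  cosα=0.2588 sinα=0.9659 | (3,2) | tMaxX 1.3137 tMaxY 0.4762 | tΔX 3.8637 tΔY 1.0353
    t=0.4762 [y] (3,3)
    t=1.3137 [x] (4,3)
    t=1.5115 [y] (4,4)
    t=2.5468 [y] (4,5)
    t=3.5821 [y] (4,6) — stop
  → r_1 = 3.5821
beam 2: φ=-45°, α=120°
  cosα=-0.5000 sinα=0.8660 | (3,2) | tMaxX 1.3200 tMaxY 0.5312 | tΔX 2.0000 tΔY 1.1547
    t=0.5312 [y] (3,3)
    t=1.3200 [x] (2,3) — stop
  → r_2 = 1.3200
beam 3: φ=0°, α=165°
  cosα=-0.9659 sinα=0.2588 | (3,2) | tMaxX 0.6833 tMaxY 1.7773 | tΔX 1.0353 tΔY 3.8637
    t=0.6833 [x] (2,2) — stop
  → r_3 = 0.6833
beam 4: φ=45°, α=210°
  cosα=-0.8660 sinα=-0.5000 | (3,2) | tMaxX 0.7621 tMaxY 1.0800 | tΔX 1.1547 tΔY 2.0000
    t=0.7621 [x] (2,2) — stop
  → r_4 = 0.7621
beam 5: φ=90°, α=255°
  cosα=-0.2588 sinα=-0.9659 | (3,2) | tMaxX 2.5500 tMaxY 0.5590 | tΔX 3.8637 tΔY 1.0353
    t=0.5590 [y] (3,1) — stop
  → r_5 = 0.5590

ranges = [3.5821, 1.3200, 0.6833, 0.7621, 0.5590]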